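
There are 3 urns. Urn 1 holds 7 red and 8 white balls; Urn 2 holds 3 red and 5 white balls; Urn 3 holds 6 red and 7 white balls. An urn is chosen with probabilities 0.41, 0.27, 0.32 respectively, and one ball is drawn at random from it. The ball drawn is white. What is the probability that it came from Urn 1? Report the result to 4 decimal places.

Posterior probability ≈ 0.3907

Tabulate prior·likelihood by source: [1] prior 0.41, lik 0.5333, product 0.2187; [2] prior 0.27, lik 0.625, product 0.1688; [3] prior 0.32, lik 0.5385, product 0.1723.
Normalizing constant = 0.55972; the posterior for Urn 1 is its product over the sum, 0.2187/0.55972 = 0.3907.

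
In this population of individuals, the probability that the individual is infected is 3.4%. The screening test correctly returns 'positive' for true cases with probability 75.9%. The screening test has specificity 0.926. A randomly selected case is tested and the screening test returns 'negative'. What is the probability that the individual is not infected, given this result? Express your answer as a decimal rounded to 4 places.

Let H be the event that the individual is infected. P(H) = 0.034, so P(¬H) = 0.966. With E the 'negative' result, P(E|H) = 0.241 and P(E|¬H) = 0.926.
P(E) = 0.241·0.034 + 0.926·0.966 = 0.0081940 + 0.89452 = 0.90271.
By Bayes' theorem, P(H|E) = 0.0081940 / 0.90271 = 0.0091. Hence P(¬H|E) = 1 − 0.0091 = 0.9909.

P(¬H | E) ≈ 0.9909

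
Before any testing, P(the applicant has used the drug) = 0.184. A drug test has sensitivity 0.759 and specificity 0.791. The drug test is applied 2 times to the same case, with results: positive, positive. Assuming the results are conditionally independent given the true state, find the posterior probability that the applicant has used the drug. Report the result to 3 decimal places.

With H the event that the applicant has used the drug, the joint likelihood of the observed sequence is P(data|H) = 0.759·0.759 = 0.57608 and P(data|¬H) = 0.209·0.209 = 0.043681.
Bayes: P(H|data) = 0.184·0.57608 / (0.184·0.57608 + 0.816·0.043681) = 0.10600/0.14164 = 0.7484.

Posterior P(H) ≈ 0.748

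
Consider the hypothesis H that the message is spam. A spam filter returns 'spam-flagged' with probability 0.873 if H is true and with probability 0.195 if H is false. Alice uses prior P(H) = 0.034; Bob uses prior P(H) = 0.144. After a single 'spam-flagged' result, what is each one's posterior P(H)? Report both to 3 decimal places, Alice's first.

The likelihood ratio for a 'spam-flagged' result is 0.873/0.195 = 4.4769.
Alice: prior odds 0.034/0.966 = 0.035197; posterior odds 0.15757; posterior probability 0.136.
Bob: prior odds 0.144/0.856 = 0.16822; posterior odds 0.75313; posterior probability 0.430.

Alice: 0.136; Bob: 0.430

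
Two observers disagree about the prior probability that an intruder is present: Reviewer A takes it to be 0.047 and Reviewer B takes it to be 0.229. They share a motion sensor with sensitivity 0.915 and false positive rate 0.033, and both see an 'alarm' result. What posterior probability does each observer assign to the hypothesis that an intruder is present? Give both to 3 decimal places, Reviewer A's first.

Reviewer A: 0.578; Reviewer B: 0.892

The likelihood ratio for an 'alarm' result is 0.915/0.033 = 27.727.
Reviewer A: prior odds 0.047/0.953 = 0.049318; posterior odds 1.3675; posterior probability 0.578.
Reviewer B: prior odds 0.229/0.771 = 0.29702; posterior odds 8.2355; posterior probability 0.892.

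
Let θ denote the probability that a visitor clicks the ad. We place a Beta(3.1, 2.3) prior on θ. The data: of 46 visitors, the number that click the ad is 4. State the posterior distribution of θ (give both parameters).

The binomial likelihood is conjugate to the Beta prior: with 4 successes and 42 failures, the posterior is Beta(3.1+4, 2.3+42) = Beta(7.1, 44.3).

Posterior: Beta(7.1, 44.3)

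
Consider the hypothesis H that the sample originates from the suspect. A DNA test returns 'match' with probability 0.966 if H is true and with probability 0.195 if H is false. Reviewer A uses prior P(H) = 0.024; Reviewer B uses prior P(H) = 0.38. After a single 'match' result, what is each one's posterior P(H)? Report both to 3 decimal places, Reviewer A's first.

Reviewer A: 0.109; Reviewer B: 0.752

P('+'|H) = 0.966, P('+'|¬H) = 0.195.
Reviewer A: numerator 0.966·0.024 = 0.023184; evidence = 0.023184+0.195·0.976 = 0.21350; posterior = 0.109.
Reviewer B: numerator 0.966·0.38 = 0.36708; evidence = 0.36708+0.195·0.62 = 0.48798; posterior = 0.752.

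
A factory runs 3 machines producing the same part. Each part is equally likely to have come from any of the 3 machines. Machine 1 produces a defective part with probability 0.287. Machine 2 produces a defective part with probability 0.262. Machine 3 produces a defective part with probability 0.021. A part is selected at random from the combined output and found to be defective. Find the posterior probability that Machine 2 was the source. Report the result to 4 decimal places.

P(defective|M1) = 0.287; P(defective|M2) = 0.262; P(defective|M3) = 0.021.
Prior × likelihood for each source: 0.333333·0.287=0.09567, 0.333333·0.262=0.08733, 0.333333·0.021=0.007000. Summing gives P(defective) = 0.19000.
P(Machine 2 | defective) = 0.08733 / 0.19000 = 0.4596.

Posterior probability ≈ 0.4596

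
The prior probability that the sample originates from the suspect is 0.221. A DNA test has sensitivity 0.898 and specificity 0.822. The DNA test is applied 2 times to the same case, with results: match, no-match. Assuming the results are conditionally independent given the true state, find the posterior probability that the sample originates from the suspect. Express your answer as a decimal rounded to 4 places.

Let H be the event that the sample originates from the suspect; start with P(H) = 0.221. P('match'|H) = 0.898, P('match'|¬H) = 0.178.
Update on result 1 ('match'): P(H) ← 0.898·0.2210 / (0.898·0.2210 + 0.178·0.7790) = 0.19846/0.33712 = 0.5887.
Update on result 2 ('no-match'): P(H) ← 0.102·0.5887 / (0.102·0.5887 + 0.822·0.4113) = 0.060046/0.39815 = 0.1508.

Posterior P(H) ≈ 0.1508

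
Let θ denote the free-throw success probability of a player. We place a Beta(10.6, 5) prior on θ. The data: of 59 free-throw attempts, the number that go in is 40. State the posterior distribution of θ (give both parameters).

Observing 40 successes and 19 failures updates Beta(10.6, 5) by adding the success and failure counts to the two shape parameters: α = 10.6+40 = 50.6, β = 5+19 = 24.

Posterior: Beta(50.6, 24)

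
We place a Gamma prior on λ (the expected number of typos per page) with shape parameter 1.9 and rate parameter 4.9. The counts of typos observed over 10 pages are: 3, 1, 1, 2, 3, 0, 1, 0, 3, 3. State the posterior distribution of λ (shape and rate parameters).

Posterior: Gamma(shape=18.9, rate=14.9)

The Poisson likelihood adds the total count to the shape and the number of exposure periods to the rate. Here ∑xᵢ = 17 and n = 10, so shape 1.9→18.9 and rate 4.9→14.9.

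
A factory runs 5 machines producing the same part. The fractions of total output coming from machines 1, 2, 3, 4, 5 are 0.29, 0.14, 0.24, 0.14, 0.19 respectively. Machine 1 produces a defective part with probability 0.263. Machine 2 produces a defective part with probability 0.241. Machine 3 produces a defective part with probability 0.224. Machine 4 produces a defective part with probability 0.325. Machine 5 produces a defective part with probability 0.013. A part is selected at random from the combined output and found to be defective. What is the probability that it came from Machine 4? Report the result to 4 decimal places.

Tabulate prior·likelihood by source: [1] prior 0.29, lik 0.263, product 0.07627; [2] prior 0.14, lik 0.241, product 0.03374; [3] prior 0.24, lik 0.224, product 0.05376; [4] prior 0.14, lik 0.325, product 0.04550; [5] prior 0.19, lik 0.013, product 0.002470.
Normalizing constant = 0.21174; the posterior for Machine 4 is its product over the sum, 0.04550/0.21174 = 0.2149.

Posterior probability ≈ 0.2149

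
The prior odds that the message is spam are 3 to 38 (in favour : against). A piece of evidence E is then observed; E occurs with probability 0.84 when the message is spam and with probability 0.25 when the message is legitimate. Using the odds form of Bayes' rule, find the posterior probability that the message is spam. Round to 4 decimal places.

Posterior probability ≈ 0.2097

Prior odds = 3/38 = 0.078947. In log-odds, ln(0.078947) = -2.5390.
Add log likelihood ratio: ln(3.3600) = 1.2119.
Posterior log-odds = -1.3270, so posterior odds = exp(-1.3270) = 0.26526. Converting, P(H|E) = 0.26526/1.2653 = 0.2097.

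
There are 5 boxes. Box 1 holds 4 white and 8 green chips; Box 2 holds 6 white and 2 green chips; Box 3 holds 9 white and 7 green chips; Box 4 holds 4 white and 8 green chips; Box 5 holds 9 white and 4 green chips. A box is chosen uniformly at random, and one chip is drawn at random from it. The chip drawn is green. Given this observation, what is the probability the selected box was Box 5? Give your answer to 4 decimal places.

P(green|Box 1) = 0.6667; P(green|Box 2) = 0.25; P(green|Box 3) = 0.4375; P(green|Box 4) = 0.6667; P(green|Box 5) = 0.3077.
Prior × likelihood for each source: 0.2·0.6667=0.1333, 0.2·0.25=0.05000, 0.2·0.4375=0.08750, 0.2·0.6667=0.1333, 0.2·0.3077=0.06154. Summing gives P(green) = 0.46571.
P(Box 5 | green) = 0.06154 / 0.46571 = 0.1321.

Posterior probability ≈ 0.1321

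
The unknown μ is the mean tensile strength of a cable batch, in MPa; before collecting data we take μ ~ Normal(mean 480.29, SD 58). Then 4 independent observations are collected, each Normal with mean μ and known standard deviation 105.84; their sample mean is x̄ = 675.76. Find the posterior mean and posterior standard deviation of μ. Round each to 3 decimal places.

Posterior mean ≈ 586.959; posterior SD ≈ 39.093

With known σ, the Normal prior is conjugate. Weight on the data is w = (n/σ²)/(n/σ² + 1/τ₀²) = 0.00035708/(0.00035708+0.00029727) = 0.54570.
Posterior mean = w·x̄ + (1−w)·μ₀ = 0.54570·675.76 + 0.45430·480.29 = 586.959. Posterior variance = 1/(0.00035708+0.00029727) = 1528.26, so SD = 39.093.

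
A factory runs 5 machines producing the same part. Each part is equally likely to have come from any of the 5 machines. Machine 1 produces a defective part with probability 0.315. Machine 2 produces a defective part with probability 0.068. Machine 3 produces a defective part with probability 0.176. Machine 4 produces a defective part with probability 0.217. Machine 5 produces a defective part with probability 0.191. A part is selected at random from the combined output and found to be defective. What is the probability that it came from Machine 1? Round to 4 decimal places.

Tabulate prior·likelihood by source: [1] prior 0.2, lik 0.315, product 0.06300; [2] prior 0.2, lik 0.068, product 0.01360; [3] prior 0.2, lik 0.176, product 0.03520; [4] prior 0.2, lik 0.217, product 0.04340; [5] prior 0.2, lik 0.191, product 0.03820.
Normalizing constant = 0.19340; the posterior for Machine 1 is its product over the sum, 0.06300/0.19340 = 0.3257.

Posterior probability ≈ 0.3257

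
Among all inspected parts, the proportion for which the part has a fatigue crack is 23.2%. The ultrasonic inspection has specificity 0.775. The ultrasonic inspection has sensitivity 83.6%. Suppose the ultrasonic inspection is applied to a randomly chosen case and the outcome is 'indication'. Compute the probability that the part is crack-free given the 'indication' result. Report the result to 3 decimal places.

P(¬H | E) ≈ 0.471

Let H be the event that the part has a fatigue crack. P(H) = 0.232, so P(¬H) = 0.768. With E the 'indication' result, P(E|H) = 0.836 and P(E|¬H) = 0.225.
P(E) = 0.836·0.232 + 0.225·0.768 = 0.19395 + 0.17280 = 0.36675.
By Bayes' theorem, P(H|E) = 0.19395 / 0.36675 = 0.529. Hence P(¬H|E) = 1 − 0.529 = 0.471.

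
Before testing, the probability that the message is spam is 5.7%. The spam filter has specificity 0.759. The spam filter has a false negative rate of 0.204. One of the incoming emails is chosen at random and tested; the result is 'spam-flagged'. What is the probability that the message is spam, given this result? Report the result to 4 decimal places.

Write H for 'the message is spam'. Prior odds H:¬H = 0.057/0.943 = 0.060445. For the 'spam-flagged' outcome, the likelihood ratio is 0.796/0.241 = 3.3029.
Posterior odds = 0.060445 × 3.3029 = 0.19965, so P(H|E) = 0.19965/(1+0.19965) = 0.1664.

P(H | E) ≈ 0.1664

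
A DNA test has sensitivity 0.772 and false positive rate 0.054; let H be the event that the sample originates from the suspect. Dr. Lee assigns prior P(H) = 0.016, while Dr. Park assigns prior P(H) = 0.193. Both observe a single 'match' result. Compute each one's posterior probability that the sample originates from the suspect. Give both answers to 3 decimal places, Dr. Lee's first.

P('+'|H) = 0.772, P('+'|¬H) = 0.054.
Dr. Lee: numerator 0.772·0.016 = 0.012352; evidence = 0.012352+0.054·0.984 = 0.065488; posterior = 0.189.
Dr. Park: numerator 0.772·0.193 = 0.14900; evidence = 0.14900+0.054·0.807 = 0.19257; posterior = 0.774.

Dr. Lee: 0.189; Dr. Park: 0.774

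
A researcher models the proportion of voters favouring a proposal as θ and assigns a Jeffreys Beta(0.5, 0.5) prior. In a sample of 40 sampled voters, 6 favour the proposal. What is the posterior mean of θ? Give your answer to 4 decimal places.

Posterior mean ≈ 0.1585

The binomial likelihood is conjugate to the Beta prior: with 6 successes and 34 failures, the posterior is Beta(0.5+6, 0.5+34) = Beta(6.5, 34.5).
E[θ | data] = 6.5/(6.5+34.5) = 0.1585.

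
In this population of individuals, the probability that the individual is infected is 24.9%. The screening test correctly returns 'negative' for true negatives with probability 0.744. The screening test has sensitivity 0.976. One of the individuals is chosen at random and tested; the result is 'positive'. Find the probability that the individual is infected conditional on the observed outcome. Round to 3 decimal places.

P(H | E) ≈ 0.558

Write H for 'the individual is infected'. Prior odds H:¬H = 0.249/0.751 = 0.33156. For the 'positive' outcome, the likelihood ratio is 0.976/0.256 = 3.8125.
Posterior odds = 0.33156 × 3.8125 = 1.2641, so P(H|E) = 1.2641/(1+1.2641) = 0.558.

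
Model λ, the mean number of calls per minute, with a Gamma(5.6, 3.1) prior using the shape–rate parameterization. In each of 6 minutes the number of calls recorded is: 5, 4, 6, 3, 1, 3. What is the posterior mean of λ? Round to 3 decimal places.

Posterior mean ≈ 3.033

The Poisson likelihood adds the total count to the shape and the number of exposure periods to the rate. Here ∑xᵢ = 22 and n = 6, so shape 5.6→27.6 and rate 3.1→9.1.
Posterior mean = shape/rate = 27.6/9.1 = 3.033.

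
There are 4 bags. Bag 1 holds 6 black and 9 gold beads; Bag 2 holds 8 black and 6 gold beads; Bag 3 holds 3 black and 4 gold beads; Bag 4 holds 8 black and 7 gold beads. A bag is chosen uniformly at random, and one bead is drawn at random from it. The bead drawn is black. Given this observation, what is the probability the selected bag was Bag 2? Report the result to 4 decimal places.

Posterior probability ≈ 0.2956

P(black|Bag 1) = 0.4; P(black|Bag 2) = 0.5714; P(black|Bag 3) = 0.4286; P(black|Bag 4) = 0.5333.
Prior × likelihood for each source: 0.25·0.4=0.1000, 0.25·0.5714=0.1429, 0.25·0.4286=0.1071, 0.25·0.5333=0.1333. Summing gives P(black) = 0.48333.
P(Bag 2 | black) = 0.1429 / 0.48333 = 0.2956.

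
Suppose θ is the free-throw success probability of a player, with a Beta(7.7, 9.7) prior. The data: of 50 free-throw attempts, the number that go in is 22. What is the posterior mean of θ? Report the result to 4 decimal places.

The binomial likelihood is conjugate to the Beta prior: with 22 successes and 28 failures, the posterior is Beta(7.7+22, 9.7+28) = Beta(29.7, 37.7).
E[θ | data] = 29.7/(29.7+37.7) = 0.4407.

Posterior mean ≈ 0.4407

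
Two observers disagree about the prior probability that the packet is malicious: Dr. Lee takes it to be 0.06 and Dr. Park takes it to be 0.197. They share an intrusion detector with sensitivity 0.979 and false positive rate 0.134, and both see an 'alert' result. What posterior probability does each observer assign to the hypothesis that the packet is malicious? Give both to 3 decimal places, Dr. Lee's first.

The likelihood ratio for an 'alert' result is 0.979/0.134 = 7.3060.
Dr. Lee: prior odds 0.06/0.94 = 0.063830; posterior odds 0.46634; posterior probability 0.318.
Dr. Park: prior odds 0.197/0.803 = 0.24533; posterior odds 1.7924; posterior probability 0.642.

Dr. Lee: 0.318; Dr. Park: 0.642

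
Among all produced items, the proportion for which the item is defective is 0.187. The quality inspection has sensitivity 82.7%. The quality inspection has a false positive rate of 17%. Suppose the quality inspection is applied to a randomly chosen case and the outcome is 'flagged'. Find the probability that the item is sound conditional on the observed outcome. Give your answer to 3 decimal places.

Let H be the event that the item is defective. P(H) = 0.187, so P(¬H) = 0.813. With E the 'flagged' result, P(E|H) = 0.827 and P(E|¬H) = 0.17.
P(E) = 0.827·0.187 + 0.17·0.813 = 0.15465 + 0.13821 = 0.29286.
By Bayes' theorem, P(H|E) = 0.15465 / 0.29286 = 0.528. Hence P(¬H|E) = 1 − 0.528 = 0.472.

P(¬H | E) ≈ 0.472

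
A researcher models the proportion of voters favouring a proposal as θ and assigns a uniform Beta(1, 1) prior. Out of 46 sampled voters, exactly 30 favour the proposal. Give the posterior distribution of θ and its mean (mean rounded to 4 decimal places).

The binomial likelihood is conjugate to the Beta prior: with 30 successes and 16 failures, the posterior is Beta(1+30, 1+16) = Beta(31, 17).
Posterior mean = α/(α+β) = 31/48 = 0.6458.

Posterior: Beta(31, 17); mean ≈ 0.6458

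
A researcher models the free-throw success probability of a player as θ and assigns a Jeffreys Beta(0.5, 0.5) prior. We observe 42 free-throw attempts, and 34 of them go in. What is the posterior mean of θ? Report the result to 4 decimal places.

Posterior mean ≈ 0.8023

Observing 34 successes and 8 failures updates Beta(0.5, 0.5) by adding the success and failure counts to the two shape parameters: α = 0.5+34 = 34.5, β = 0.5+8 = 8.5.
Posterior mean = α/(α+β) = 34.5/43 = 0.8023.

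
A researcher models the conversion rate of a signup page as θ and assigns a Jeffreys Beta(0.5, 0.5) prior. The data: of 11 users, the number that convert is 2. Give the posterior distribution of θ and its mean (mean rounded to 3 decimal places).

Observing 2 successes and 9 failures updates Beta(0.5, 0.5) by adding the success and failure counts to the two shape parameters: α = 0.5+2 = 2.5, β = 0.5+9 = 9.5.
Posterior mean = α/(α+β) = 2.5/12 = 0.208.

Posterior: Beta(2.5, 9.5); mean ≈ 0.208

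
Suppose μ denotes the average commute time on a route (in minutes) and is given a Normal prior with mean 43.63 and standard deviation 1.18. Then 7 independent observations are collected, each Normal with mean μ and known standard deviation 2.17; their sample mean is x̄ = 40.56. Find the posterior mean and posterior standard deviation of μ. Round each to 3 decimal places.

Posterior mean ≈ 41.560; posterior SD ≈ 0.673

Prior precision 1/τ₀² = 1/1.18² = 0.718184; data precision n/σ² = 7/2.17² = 1.48655.
Posterior precision = 0.718184 + 1.48655 = 2.20473, giving posterior SD = 1/√2.20473 = 0.673.
Posterior mean = (0.718184·43.63 + 1.48655·40.56) / 2.20473 = 41.560.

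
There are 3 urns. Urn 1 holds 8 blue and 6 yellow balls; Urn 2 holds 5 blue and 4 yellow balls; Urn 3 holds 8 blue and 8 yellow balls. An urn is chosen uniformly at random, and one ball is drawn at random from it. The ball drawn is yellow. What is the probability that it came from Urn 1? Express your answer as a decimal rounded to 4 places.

Posterior probability ≈ 0.3121

Tabulate prior·likelihood by source: [1] prior 0.333333, lik 0.4286, product 0.1429; [2] prior 0.333333, lik 0.4444, product 0.1481; [3] prior 0.333333, lik 0.5, product 0.1667.
Normalizing constant = 0.45767; the posterior for Urn 1 is its product over the sum, 0.1429/0.45767 = 0.3121.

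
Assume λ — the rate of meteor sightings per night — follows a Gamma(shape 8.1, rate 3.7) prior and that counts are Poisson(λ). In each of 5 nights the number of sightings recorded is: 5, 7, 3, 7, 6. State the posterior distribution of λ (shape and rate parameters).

The Poisson likelihood adds the total count to the shape and the number of exposure periods to the rate. Here ∑xᵢ = 28 and n = 5, so shape 8.1→36.1 and rate 3.7→8.7.

Posterior: Gamma(shape=36.1, rate=8.7)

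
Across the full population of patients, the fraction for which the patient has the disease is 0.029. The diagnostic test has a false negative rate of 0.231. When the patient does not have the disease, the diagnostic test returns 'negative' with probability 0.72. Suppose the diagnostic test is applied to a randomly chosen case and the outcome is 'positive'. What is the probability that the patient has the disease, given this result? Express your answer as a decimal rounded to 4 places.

Write H for 'the patient has the disease'. Prior odds H:¬H = 0.029/0.971 = 0.029866. For the 'positive' outcome, the likelihood ratio is 0.769/0.28 = 2.7464.
Posterior odds = 0.029866 × 2.7464 = 0.082025, so P(H|E) = 0.082025/(1+0.082025) = 0.0758.

P(H | E) ≈ 0.0758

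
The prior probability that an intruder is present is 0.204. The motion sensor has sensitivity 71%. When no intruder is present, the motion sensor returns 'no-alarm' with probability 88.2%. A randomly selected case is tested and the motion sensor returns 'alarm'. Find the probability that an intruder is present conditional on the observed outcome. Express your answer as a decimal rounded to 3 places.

P(H | E) ≈ 0.607

Let H be the event that an intruder is present. P(H) = 0.204, so P(¬H) = 0.796. With E the 'alarm' result, P(E|H) = 0.71 and P(E|¬H) = 0.118.
P(E) = 0.71·0.204 + 0.118·0.796 = 0.14484 + 0.093928 = 0.23877.
By Bayes' theorem, P(H|E) = 0.14484 / 0.23877 = 0.607.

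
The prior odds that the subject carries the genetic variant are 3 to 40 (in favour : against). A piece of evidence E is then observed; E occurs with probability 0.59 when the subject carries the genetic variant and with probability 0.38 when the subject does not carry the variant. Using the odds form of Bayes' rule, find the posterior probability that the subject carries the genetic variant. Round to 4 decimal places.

Prior odds = 3/40 = 0.075000. In log-odds, ln(0.075000) = -2.5903.
Add log likelihood ratio: ln(1.5526) = 0.43995.
Posterior log-odds = -2.1503, so posterior odds = exp(-2.1503) = 0.11645. Converting, P(H|E) = 0.11645/1.1164 = 0.1043.

Posterior probability ≈ 0.1043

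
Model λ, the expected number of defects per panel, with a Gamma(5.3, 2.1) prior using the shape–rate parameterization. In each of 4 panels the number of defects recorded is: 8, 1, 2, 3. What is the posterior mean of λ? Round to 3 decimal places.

The Poisson likelihood adds the total count to the shape and the number of exposure periods to the rate. Here ∑xᵢ = 14 and n = 4, so shape 5.3→19.3 and rate 2.1→6.1.
E[λ | data] = 19.3/6.1 = 3.164.

Posterior mean ≈ 3.164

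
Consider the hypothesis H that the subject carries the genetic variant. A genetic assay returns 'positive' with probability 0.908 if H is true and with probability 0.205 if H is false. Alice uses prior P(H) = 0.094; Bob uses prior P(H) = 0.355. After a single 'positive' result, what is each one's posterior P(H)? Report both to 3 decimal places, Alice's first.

Alice: 0.315; Bob: 0.709

P('+'|H) = 0.908, P('+'|¬H) = 0.205.
Alice: numerator 0.908·0.094 = 0.085352; evidence = 0.085352+0.205·0.906 = 0.27108; posterior = 0.315.
Bob: numerator 0.908·0.355 = 0.32234; evidence = 0.32234+0.205·0.645 = 0.45456; posterior = 0.709.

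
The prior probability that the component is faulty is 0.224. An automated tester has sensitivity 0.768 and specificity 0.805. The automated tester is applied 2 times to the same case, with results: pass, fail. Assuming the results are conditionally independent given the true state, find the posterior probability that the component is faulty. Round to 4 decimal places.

Posterior P(H) ≈ 0.2468

Let H be the event that the component is faulty; start with P(H) = 0.224. P('fail'|H) = 0.768, P('fail'|¬H) = 0.195.
Update on result 1 ('pass'): P(H) ← 0.232·0.2240 / (0.232·0.2240 + 0.805·0.7760) = 0.051968/0.67665 = 0.0768.
Update on result 2 ('fail'): P(H) ← 0.768·0.0768 / (0.768·0.0768 + 0.195·0.9232) = 0.058984/0.23901 = 0.2468.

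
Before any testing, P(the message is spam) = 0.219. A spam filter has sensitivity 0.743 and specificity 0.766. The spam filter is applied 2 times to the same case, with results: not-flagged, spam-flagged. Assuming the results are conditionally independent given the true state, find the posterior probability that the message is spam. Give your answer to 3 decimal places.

With H the event that the message is spam, the joint likelihood of the observed sequence is P(data|H) = 0.257·0.743 = 0.19095 and P(data|¬H) = 0.766·0.234 = 0.17924.
Bayes: P(H|data) = 0.219·0.19095 / (0.219·0.19095 + 0.781·0.17924) = 0.041818/0.18181 = 0.2300.

Posterior P(H) ≈ 0.230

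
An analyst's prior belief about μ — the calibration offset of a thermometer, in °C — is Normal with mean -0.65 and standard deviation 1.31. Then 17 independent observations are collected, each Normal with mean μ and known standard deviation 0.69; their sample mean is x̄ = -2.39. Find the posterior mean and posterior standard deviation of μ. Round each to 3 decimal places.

Prior precision 1/τ₀² = 1/1.31² = 0.582717; data precision n/σ² = 17/0.69² = 35.7068.
Posterior precision = 0.582717 + 35.7068 = 36.2895, giving posterior SD = 1/√36.2895 = 0.166.
Posterior mean = (0.582717·-0.65 + 35.7068·-2.39) / 36.2895 = -2.362.

Posterior mean ≈ -2.362; posterior SD ≈ 0.166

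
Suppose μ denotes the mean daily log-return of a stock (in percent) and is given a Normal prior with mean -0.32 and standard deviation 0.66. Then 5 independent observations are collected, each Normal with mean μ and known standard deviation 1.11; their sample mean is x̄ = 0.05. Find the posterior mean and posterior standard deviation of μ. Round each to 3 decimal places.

Posterior mean ≈ -0.084; posterior SD ≈ 0.397

Prior precision 1/τ₀² = 1/0.66² = 2.29568; data precision n/σ² = 5/1.11² = 4.05811.
Posterior precision = 2.29568 + 4.05811 = 6.35380, giving posterior SD = 1/√6.35380 = 0.397.
Posterior mean = (2.29568·-0.32 + 4.05811·0.05) / 6.35380 = -0.084.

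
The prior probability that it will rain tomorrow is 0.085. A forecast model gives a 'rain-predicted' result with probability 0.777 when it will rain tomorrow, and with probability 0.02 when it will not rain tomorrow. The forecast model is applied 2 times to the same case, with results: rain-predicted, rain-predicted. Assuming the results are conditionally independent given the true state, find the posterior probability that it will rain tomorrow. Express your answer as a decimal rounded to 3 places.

Posterior P(H) ≈ 0.993

With H the event that it will rain tomorrow, the joint likelihood of the observed sequence is P(data|H) = 0.777·0.777 = 0.60373 and P(data|¬H) = 0.02·0.02 = 0.00040000.
Bayes: P(H|data) = 0.085·0.60373 / (0.085·0.60373 + 0.915·0.00040000) = 0.051317/0.051683 = 0.9929.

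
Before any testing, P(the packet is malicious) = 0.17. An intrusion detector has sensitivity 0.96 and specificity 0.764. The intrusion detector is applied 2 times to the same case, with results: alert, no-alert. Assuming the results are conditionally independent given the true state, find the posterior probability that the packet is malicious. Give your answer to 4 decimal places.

Posterior P(H) ≈ 0.0418

With H the event that the packet is malicious, the joint likelihood of the observed sequence is P(data|H) = 0.96·0.04 = 0.038400 and P(data|¬H) = 0.236·0.764 = 0.18030.
Bayes: P(H|data) = 0.17·0.038400 / (0.17·0.038400 + 0.83·0.18030) = 0.0065280/0.15618 = 0.0418.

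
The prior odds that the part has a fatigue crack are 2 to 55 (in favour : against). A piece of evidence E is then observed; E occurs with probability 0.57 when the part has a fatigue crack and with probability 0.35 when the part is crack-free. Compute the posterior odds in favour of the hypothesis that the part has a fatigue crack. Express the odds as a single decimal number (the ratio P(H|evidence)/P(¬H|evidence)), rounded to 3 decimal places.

Posterior odds ≈ 0.059

Prior odds = 2/55 = 0.036364. In log-odds, ln(0.036364) = -3.3142.
Add log likelihood ratio: ln(1.6286) = 0.48770.
Posterior log-odds = -2.8265, so posterior odds = exp(-2.8265) = 0.059221.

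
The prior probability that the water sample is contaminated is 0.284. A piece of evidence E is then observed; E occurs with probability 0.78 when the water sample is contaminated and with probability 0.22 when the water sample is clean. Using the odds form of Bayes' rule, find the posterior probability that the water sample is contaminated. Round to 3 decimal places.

Prior odds = 0.284/(1−0.284) = 0.39665. In log-odds, ln(0.39665) = -0.92471.
Add log likelihood ratio: ln(3.5455) = 1.2657.
Posterior log-odds = 0.34096, so posterior odds = exp(0.34096) = 1.4063. Converting, P(H|E) = 1.4063/2.4063 = 0.584.

Posterior probability ≈ 0.584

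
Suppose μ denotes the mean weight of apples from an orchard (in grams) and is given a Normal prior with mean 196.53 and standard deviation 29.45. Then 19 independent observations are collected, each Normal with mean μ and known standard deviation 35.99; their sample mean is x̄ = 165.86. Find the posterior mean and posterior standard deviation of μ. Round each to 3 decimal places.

Prior precision 1/τ₀² = 1/29.45² = 0.00115300; data precision n/σ² = 19/35.99² = 0.0146686.
Posterior precision = 0.00115300 + 0.0146686 = 0.0158216, giving posterior SD = 1/√0.0158216 = 7.950.
Posterior mean = (0.00115300·196.53 + 0.0146686·165.86) / 0.0158216 = 168.095.

Posterior mean ≈ 168.095; posterior SD ≈ 7.950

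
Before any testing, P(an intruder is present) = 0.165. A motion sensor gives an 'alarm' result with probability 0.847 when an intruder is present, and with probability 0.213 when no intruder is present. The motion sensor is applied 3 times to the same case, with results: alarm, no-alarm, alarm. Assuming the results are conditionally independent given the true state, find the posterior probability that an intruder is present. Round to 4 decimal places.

Posterior P(H) ≈ 0.3779

Let H be the event that an intruder is present; start with P(H) = 0.165. P('alarm'|H) = 0.847, P('alarm'|¬H) = 0.213.
Update on result 1 ('alarm'): P(H) ← 0.847·0.1650 / (0.847·0.1650 + 0.213·0.8350) = 0.13975/0.31761 = 0.4400.
Update on result 2 ('no-alarm'): P(H) ← 0.153·0.4400 / (0.153·0.4400 + 0.787·0.5600) = 0.067323/0.50803 = 0.1325.
Update on result 3 ('alarm'): P(H) ← 0.847·0.1325 / (0.847·0.1325 + 0.213·0.8675) = 0.11224/0.29702 = 0.3779.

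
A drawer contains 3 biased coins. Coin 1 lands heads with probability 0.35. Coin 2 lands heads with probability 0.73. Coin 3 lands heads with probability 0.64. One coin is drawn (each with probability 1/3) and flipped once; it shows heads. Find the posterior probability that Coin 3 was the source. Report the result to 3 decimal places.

Posterior probability ≈ 0.372

Tabulate prior·likelihood by source: [1] prior 0.333333, lik 0.35, product 0.1167; [2] prior 0.333333, lik 0.73, product 0.2433; [3] prior 0.333333, lik 0.64, product 0.2133.
Normalizing constant = 0.57333; the posterior for Coin 3 is its product over the sum, 0.2133/0.57333 = 0.372.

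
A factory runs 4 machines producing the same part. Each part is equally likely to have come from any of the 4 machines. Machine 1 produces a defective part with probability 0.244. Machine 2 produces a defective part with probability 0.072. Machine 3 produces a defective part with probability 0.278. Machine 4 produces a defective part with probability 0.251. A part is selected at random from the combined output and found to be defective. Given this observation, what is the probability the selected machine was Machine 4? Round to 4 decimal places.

P(defective|M1) = 0.244; P(defective|M2) = 0.072; P(defective|M3) = 0.278; P(defective|M4) = 0.251.
Prior × likelihood for each source: 0.25·0.244=0.06100, 0.25·0.072=0.01800, 0.25·0.278=0.06950, 0.25·0.251=0.06275. Summing gives P(defective) = 0.21125.
P(Machine 4 | defective) = 0.06275 / 0.21125 = 0.2970.

Posterior probability ≈ 0.2970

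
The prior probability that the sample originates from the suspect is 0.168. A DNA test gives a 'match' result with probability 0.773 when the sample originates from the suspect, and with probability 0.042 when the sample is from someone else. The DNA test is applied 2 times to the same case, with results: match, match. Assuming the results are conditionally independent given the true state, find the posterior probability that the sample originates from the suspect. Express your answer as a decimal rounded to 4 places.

Posterior P(H) ≈ 0.9856

Let H be the event that the sample originates from the suspect; start with P(H) = 0.168. P('match'|H) = 0.773, P('match'|¬H) = 0.042.
Update on result 1 ('match'): P(H) ← 0.773·0.1680 / (0.773·0.1680 + 0.042·0.8320) = 0.12986/0.16481 = 0.7880.
Update on result 2 ('match'): P(H) ← 0.773·0.7880 / (0.773·0.7880 + 0.042·0.2120) = 0.60910/0.61801 = 0.9856.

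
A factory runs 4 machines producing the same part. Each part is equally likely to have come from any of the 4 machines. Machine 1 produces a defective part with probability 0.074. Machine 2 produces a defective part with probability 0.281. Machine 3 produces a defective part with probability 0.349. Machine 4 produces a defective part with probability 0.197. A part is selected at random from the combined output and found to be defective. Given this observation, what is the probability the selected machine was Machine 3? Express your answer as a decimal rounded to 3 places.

Posterior probability ≈ 0.387

Tabulate prior·likelihood by source: [1] prior 0.25, lik 0.074, product 0.01850; [2] prior 0.25, lik 0.281, product 0.07025; [3] prior 0.25, lik 0.349, product 0.08725; [4] prior 0.25, lik 0.197, product 0.04925.
Normalizing constant = 0.22525; the posterior for Machine 3 is its product over the sum, 0.08725/0.22525 = 0.387.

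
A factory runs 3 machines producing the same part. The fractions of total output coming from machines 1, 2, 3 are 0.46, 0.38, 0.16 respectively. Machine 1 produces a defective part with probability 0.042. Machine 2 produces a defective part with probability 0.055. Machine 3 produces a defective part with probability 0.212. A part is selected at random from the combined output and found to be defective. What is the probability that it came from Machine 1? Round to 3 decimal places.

Posterior probability ≈ 0.261

Tabulate prior·likelihood by source: [1] prior 0.46, lik 0.042, product 0.01932; [2] prior 0.38, lik 0.055, product 0.02090; [3] prior 0.16, lik 0.212, product 0.03392.
Normalizing constant = 0.074140; the posterior for Machine 1 is its product over the sum, 0.01932/0.074140 = 0.261.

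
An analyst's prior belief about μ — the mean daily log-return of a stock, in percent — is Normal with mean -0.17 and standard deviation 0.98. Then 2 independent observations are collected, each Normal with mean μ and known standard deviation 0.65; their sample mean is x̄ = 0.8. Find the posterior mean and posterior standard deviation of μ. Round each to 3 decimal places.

Posterior mean ≈ 0.625; posterior SD ≈ 0.416

Prior precision 1/τ₀² = 1/0.98² = 1.04123; data precision n/σ² = 2/0.65² = 4.73373.
Posterior precision = 1.04123 + 4.73373 = 5.77496, giving posterior SD = 1/√5.77496 = 0.416.
Posterior mean = (1.04123·-0.17 + 4.73373·0.8) / 5.77496 = 0.625.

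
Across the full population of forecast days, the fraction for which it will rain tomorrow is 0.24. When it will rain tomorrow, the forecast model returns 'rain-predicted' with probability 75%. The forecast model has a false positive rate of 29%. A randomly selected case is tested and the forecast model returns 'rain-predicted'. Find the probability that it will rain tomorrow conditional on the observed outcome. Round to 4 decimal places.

P(H | E) ≈ 0.4496

Write H for 'it will rain tomorrow'. Prior odds H:¬H = 0.24/0.76 = 0.31579. For the 'rain-predicted' outcome, the likelihood ratio is 0.75/0.29 = 2.5862.
Posterior odds = 0.31579 × 2.5862 = 0.81670, so P(H|E) = 0.81670/(1+0.81670) = 0.4496.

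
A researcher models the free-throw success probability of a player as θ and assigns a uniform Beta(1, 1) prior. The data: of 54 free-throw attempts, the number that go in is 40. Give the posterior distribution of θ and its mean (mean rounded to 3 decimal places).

Posterior: Beta(41, 15); mean ≈ 0.732

The binomial likelihood is conjugate to the Beta prior: with 40 successes and 14 failures, the posterior is Beta(1+40, 1+14) = Beta(41, 15).
E[θ | data] = 41/(41+15) = 0.732.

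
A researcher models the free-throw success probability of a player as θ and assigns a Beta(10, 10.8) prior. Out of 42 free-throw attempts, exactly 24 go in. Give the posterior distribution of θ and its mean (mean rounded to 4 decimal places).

Posterior: Beta(34, 28.8); mean ≈ 0.5414

Observing 24 successes and 18 failures updates Beta(10, 10.8) by adding the success and failure counts to the two shape parameters: α = 10+24 = 34, β = 10.8+18 = 28.8.
Posterior mean = α/(α+β) = 34/62.8 = 0.5414.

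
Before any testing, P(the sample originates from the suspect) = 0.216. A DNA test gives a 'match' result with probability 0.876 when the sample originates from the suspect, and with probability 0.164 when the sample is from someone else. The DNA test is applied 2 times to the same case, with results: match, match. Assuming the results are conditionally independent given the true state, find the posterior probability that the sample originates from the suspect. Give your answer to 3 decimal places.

With H the event that the sample originates from the suspect, the joint likelihood of the observed sequence is P(data|H) = 0.876·0.876 = 0.76738 and P(data|¬H) = 0.164·0.164 = 0.026896.
Bayes: P(H|data) = 0.216·0.76738 / (0.216·0.76738 + 0.784·0.026896) = 0.16575/0.18684 = 0.8871.

Posterior P(H) ≈ 0.887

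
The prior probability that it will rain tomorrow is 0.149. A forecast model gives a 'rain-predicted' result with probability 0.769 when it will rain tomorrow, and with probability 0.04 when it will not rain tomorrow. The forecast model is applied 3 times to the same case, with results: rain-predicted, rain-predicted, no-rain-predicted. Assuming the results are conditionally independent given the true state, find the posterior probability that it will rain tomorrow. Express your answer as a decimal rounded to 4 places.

Posterior P(H) ≈ 0.9397

With H the event that it will rain tomorrow, the joint likelihood of the observed sequence is P(data|H) = 0.769·0.769·0.231 = 0.13660 and P(data|¬H) = 0.04·0.04·0.96 = 0.0015360.
Bayes: P(H|data) = 0.149·0.13660 / (0.149·0.13660 + 0.851·0.0015360) = 0.020354/0.021661 = 0.9397.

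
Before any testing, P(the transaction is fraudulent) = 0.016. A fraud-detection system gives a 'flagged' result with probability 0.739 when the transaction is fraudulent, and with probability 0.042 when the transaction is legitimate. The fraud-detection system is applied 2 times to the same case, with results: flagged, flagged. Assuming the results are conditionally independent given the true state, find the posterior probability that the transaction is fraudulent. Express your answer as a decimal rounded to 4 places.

Let H be the event that the transaction is fraudulent; start with P(H) = 0.016. P('flagged'|H) = 0.739, P('flagged'|¬H) = 0.042.
Update on result 1 ('flagged'): P(H) ← 0.739·0.0160 / (0.739·0.0160 + 0.042·0.9840) = 0.011824/0.053152 = 0.2225.
Update on result 2 ('flagged'): P(H) ← 0.739·0.2225 / (0.739·0.2225 + 0.042·0.7775) = 0.16440/0.19705 = 0.8343.

Posterior P(H) ≈ 0.8343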